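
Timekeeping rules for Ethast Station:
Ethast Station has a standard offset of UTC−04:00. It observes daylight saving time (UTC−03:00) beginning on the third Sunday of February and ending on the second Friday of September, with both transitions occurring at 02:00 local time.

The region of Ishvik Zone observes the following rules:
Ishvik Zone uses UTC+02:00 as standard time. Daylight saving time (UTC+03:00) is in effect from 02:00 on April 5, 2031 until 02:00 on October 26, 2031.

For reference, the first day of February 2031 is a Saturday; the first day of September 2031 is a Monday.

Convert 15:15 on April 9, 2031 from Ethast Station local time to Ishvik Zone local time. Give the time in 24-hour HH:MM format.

21:15

1 February 2031 is a Saturday, so the first Sunday is February 2 and the third is February 16.
1 September 2031 is a Monday, so the first Friday is September 5 and the second is September 12.
Daylight saving runs 16 February – 12 September; April 9, 2031 is inside that window, so Ethast Station is at UTC−03:00.
15:15 Ethast Station + 3h = 18:15 UTC.
At the standard offset (UTC+02:00), 18:15 UTC + 2h = 20:15 Ishvik Zone standard time.
Daylight saving runs 5 April – 26 October; the standard-time date in Ishvik Zone, April 9, 2031, is inside that window, so Ishvik Zone is at UTC+03:00.
18:15 UTC + 3h = 21:15 Ishvik Zone.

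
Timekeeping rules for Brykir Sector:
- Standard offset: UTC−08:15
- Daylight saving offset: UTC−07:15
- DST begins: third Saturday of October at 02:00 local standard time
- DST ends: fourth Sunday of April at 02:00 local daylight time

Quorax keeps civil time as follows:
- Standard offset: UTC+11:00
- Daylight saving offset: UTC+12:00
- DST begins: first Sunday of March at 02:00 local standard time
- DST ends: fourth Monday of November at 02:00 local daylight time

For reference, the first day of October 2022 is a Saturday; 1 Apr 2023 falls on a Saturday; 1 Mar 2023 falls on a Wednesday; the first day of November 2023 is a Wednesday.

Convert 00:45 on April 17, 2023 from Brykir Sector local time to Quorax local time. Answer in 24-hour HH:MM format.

20:00

1 October 2022 is a Saturday, so the first Saturday is October 1 and the third is October 15.
1 April 2023 is a Saturday, so the first Sunday is April 2 and the fourth is April 23.
April 17, 2023 falls between 15 October 2022 and 23 April 2023, so daylight saving is in effect and Brykir Sector is at UTC−07:15.
00:45 Brykir Sector + 7h15m = 08:00 UTC.
1 March 2023 is a Wednesday, so the first Sunday is March 5.
1 November 2023 is a Wednesday, so the first Monday is November 6 and the fourth is November 27.
At the standard offset (UTC+11:00), 08:00 UTC + 11h = 19:00 Quorax standard time.
The standard-time date in Quorax, April 17, 2023, falls between 5 March and 27 November, so daylight saving is in effect and Quorax is at UTC+12:00.
08:00 UTC + 12h = 20:00 Quorax.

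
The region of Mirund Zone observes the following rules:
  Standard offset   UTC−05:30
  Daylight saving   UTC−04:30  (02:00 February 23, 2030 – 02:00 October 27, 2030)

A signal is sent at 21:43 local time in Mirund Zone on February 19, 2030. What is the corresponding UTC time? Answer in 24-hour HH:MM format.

03:13

Daylight saving runs 23 February – 27 October; February 19, 2030 is outside that window, so Mirund Zone is on standard time at UTC−05:30.
21:43 local + 5h30m = 03:13 UTC (rolling into the next day, 20 February 2030).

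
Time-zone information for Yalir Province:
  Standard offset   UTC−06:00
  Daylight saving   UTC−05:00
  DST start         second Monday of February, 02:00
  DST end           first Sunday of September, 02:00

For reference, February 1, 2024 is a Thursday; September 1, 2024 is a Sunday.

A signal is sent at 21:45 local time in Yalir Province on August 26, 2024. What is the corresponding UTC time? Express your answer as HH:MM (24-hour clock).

02:45

1 February 2024 is a Thursday, so the first Monday is February 5 and the second is February 12.
1 September 2024 is a Sunday, so the first Sunday is September 1.
August 26, 2024 falls between 12 February and 1 September, so daylight saving is in effect and Yalir Province is at UTC−05:00.
21:45 local + 5h = 02:45 UTC (rolling into the next day, 27 August 2024).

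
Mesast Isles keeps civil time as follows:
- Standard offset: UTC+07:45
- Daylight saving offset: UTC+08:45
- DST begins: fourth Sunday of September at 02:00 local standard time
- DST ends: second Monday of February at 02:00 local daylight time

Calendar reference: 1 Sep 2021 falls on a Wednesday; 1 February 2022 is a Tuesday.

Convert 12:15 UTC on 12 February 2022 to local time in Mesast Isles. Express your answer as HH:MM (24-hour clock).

21:00

1 September 2021 is a Wednesday, so the first Sunday is September 5 and the fourth is September 26.
1 February 2022 is a Tuesday, so the first Monday is February 7 and the second is February 14.
At the standard offset (UTC+07:45), 12:15 UTC + 7h45m = 20:00 Mesast Isles standard time.
Daylight saving runs 26 September 2021 – 14 February 2022; the standard-time date in Mesast Isles, 12 February 2022, is inside that window, so Mesast Isles is at UTC+08:45.
12:15 UTC + 8h45m = 21:00 local.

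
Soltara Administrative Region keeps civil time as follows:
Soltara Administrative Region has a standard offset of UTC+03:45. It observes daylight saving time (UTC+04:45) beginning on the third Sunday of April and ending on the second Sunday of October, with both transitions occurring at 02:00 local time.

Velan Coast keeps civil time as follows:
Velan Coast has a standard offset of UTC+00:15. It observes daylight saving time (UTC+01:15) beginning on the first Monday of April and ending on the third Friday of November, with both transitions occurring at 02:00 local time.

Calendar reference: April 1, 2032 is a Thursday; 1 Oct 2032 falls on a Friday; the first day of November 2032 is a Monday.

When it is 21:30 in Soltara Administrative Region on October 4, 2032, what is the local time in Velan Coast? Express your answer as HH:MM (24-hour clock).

1 April 2032 is a Thursday, so the first Sunday is April 4 and the third is April 18.
1 October 2032 is a Friday, so the first Sunday is October 3 and the second is October 10.
October 4, 2032 lies within the daylight-saving period (18 April – 10 October), so Soltara Administrative Region is on daylight time, UTC+04:45.
21:30 Soltara Administrative Region − 4h45m = 16:45 UTC.
1 April 2032 is a Thursday, so the first Monday is April 5.
1 November 2032 is a Monday, so the first Friday is November 5 and the third is November 19.
At the standard offset (UTC+00:15), 16:45 UTC + 0h15m = 17:00 Velan Coast standard time.
Daylight saving runs 5 April – 19 November; the standard-time date in Velan Coast, October 4, 2032, is inside that window, so Velan Coast is at UTC+01:15.
16:45 UTC + 1h15m = 18:00 Velan Coast.

18:00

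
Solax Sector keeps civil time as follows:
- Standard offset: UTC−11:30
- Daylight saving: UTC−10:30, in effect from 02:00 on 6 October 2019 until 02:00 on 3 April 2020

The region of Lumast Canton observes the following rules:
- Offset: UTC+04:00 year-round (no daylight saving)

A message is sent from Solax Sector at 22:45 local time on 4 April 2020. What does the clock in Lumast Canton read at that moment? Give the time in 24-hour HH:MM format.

14:15

4 April 2020 does not fall between 6 October 2019 and 3 April 2020, so daylight saving is not in effect and Solax Sector is at UTC−11:30.
22:45 Solax Sector + 11h30m = 10:15 UTC (rolling into the next day, 5 April 2020).
Lumast Canton has no daylight saving, so its offset is UTC+04:00 year-round.
10:15 UTC + 4h = 14:15 Lumast Canton.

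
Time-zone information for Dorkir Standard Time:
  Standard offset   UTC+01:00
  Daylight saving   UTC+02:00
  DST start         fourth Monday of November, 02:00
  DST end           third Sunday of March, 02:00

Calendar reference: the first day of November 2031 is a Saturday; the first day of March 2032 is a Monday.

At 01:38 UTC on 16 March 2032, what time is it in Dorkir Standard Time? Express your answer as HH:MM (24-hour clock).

03:38

1 November 2031 is a Saturday, so the first Monday is November 3 and the fourth is November 24.
1 March 2032 is a Monday, so the first Sunday is March 7 and the third is March 21.
At the standard offset (UTC+01:00), 01:38 UTC + 1h = 02:38 Dorkir Standard Time standard time.
Daylight saving runs 24 November 2031 – 21 March 2032; the standard-time date in Dorkir Standard Time, 16 March 2032, is inside that window, so Dorkir Standard Time is at UTC+02:00.
01:38 UTC + 2h = 03:38 local.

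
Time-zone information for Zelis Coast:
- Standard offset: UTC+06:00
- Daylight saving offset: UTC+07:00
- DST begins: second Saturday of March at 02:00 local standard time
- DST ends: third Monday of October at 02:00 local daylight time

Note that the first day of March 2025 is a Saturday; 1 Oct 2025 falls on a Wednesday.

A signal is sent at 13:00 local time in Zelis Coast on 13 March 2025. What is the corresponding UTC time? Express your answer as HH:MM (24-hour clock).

1 March 2025 is a Saturday, so the first Saturday is March 1 and the second is March 8.
1 October 2025 is a Wednesday, so the first Monday is October 6 and the third is October 20.
Daylight saving runs 8 March – 20 October; 13 March 2025 is inside that window, so Zelis Coast is at UTC+07:00.
13:00 local − 7h = 06:00 UTC.

06:00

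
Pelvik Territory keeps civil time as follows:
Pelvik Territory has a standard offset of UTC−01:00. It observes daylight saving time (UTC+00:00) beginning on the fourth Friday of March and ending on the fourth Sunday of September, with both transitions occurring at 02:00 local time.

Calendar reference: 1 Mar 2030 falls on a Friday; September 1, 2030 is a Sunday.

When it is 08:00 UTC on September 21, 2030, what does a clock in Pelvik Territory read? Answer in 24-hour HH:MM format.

08:00

1 March 2030 is a Friday, so the first Friday is March 1 and the fourth is March 22.
1 September 2030 is a Sunday, so the first Sunday is September 1 and the fourth is September 22.
At the standard offset (UTC−01:00), 08:00 UTC − 1h = 07:00 Pelvik Territory standard time.
Daylight saving runs 22 March – 22 September; the standard-time date in Pelvik Territory, September 21, 2030, is inside that window, so Pelvik Territory is at UTC+00:00.
08:00 UTC + 0h = 08:00 local.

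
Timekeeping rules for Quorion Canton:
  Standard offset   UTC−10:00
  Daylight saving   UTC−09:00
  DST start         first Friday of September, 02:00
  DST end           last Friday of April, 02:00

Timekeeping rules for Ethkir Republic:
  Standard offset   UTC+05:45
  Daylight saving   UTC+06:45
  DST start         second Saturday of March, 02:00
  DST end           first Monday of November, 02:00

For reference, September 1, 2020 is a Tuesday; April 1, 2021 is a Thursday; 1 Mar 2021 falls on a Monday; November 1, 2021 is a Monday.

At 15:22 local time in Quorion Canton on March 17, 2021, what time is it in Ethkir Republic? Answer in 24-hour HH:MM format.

07:07

1 September 2020 is a Tuesday, so the first Friday is September 4.
1 April 2021 is a Thursday, so Fridays fall on 2, 9, 16, 23, 30; the last is April 30.
March 17, 2021 lies within the daylight-saving period (4 September 2020 – 30 April 2021), so Quorion Canton is on daylight time, UTC−09:00.
15:22 Quorion Canton + 9h = 00:22 UTC (rolling into the next day, 18 March 2021).
1 March 2021 is a Monday, so the first Saturday is March 6 and the second is March 13.
1 November 2021 is a Monday, so the first Monday is November 1.
At the standard offset (UTC+05:45), 00:22 UTC + 5h45m = 06:07 Ethkir Republic standard time.
Daylight saving runs 13 March – 1 November; the standard-time date in Ethkir Republic, March 18, 2021, is inside that window, so Ethkir Republic is at UTC+06:45.
00:22 UTC + 6h45m = 07:07 Ethkir Republic.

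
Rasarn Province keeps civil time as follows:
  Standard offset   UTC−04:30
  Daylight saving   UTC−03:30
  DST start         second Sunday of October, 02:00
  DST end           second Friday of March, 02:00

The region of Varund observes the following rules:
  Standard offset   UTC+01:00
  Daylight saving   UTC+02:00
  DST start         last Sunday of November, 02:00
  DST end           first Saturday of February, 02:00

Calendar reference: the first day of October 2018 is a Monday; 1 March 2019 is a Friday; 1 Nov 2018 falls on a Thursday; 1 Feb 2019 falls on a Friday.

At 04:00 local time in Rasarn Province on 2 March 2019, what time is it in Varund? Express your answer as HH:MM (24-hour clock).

1 October 2018 is a Monday, so the first Sunday is October 7 and the second is October 14.
1 March 2019 is a Friday, so the first Friday is March 1 and the second is March 8.
Daylight saving runs 14 October 2018 – 8 March 2019; 2 March 2019 is inside that window, so Rasarn Province is at UTC−03:30.
04:00 Rasarn Province + 3h30m = 07:30 UTC.
1 November 2018 is a Thursday, so Sundays fall on 4, 11, 18, 25; the last is November 25.
1 February 2019 is a Friday, so the first Saturday is February 2.
At the standard offset (UTC+01:00), 07:30 UTC + 1h = 08:30 Varund standard time.
The standard-time date in Varund, 2 March 2019, is outside the daylight-saving period (25 November 2018 – 2 February 2019), so Varund is on standard time, UTC+01:00.
07:30 UTC + 1h = 08:30 Varund.

08:30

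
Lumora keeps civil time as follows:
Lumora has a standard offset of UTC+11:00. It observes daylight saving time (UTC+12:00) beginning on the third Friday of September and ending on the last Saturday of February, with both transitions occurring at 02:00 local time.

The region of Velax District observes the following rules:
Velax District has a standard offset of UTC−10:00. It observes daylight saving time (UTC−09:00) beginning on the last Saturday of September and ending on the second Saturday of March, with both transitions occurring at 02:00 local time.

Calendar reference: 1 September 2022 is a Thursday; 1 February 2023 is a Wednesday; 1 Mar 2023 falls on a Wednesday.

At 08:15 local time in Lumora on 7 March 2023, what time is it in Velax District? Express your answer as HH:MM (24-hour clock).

1 September 2022 is a Thursday, so the first Friday is September 2 and the third is September 16.
1 February 2023 is a Wednesday, so Saturdays fall on 4, 11, 18, 25; the last is February 25.
Daylight saving runs 16 September 2022 – 25 February 2023; 7 March 2023 is outside that window, so Lumora is on standard time at UTC+11:00.
08:15 Lumora − 11h = 21:15 UTC (rolling into the previous day, 6 March 2023).
1 September 2022 is a Thursday, so Saturdays fall on 3, 10, 17, 24; the last is September 24.
1 March 2023 is a Wednesday, so the first Saturday is March 4 and the second is March 11.
At the standard offset (UTC−10:00), 21:15 UTC − 10h = 11:15 Velax District standard time.
Daylight saving runs 24 September 2022 – 11 March 2023; the standard-time date in Velax District, 6 March 2023, is inside that window, so Velax District is at UTC−09:00.
21:15 UTC − 9h = 12:15 Velax District.

12:15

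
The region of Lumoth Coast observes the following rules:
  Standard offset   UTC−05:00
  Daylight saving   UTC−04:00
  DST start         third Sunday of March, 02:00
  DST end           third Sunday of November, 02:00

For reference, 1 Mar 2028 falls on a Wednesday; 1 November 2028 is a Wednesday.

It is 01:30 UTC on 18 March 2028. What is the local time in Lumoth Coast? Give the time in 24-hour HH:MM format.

1 March 2028 is a Wednesday, so the first Sunday is March 5 and the third is March 19.
1 November 2028 is a Wednesday, so the first Sunday is November 5 and the third is November 19.
At the standard offset (UTC−05:00), 01:30 UTC − 5h = 20:30 Lumoth Coast standard time (rolling into the previous day, 17 March 2028).
The standard-time date in Lumoth Coast, 17 March 2028, does not fall between 19 March and 19 November, so daylight saving is not in effect and Lumoth Coast is at UTC−05:00.
01:30 UTC − 5h = 20:30 local (rolling into the previous day, 17 March 2028).

20:30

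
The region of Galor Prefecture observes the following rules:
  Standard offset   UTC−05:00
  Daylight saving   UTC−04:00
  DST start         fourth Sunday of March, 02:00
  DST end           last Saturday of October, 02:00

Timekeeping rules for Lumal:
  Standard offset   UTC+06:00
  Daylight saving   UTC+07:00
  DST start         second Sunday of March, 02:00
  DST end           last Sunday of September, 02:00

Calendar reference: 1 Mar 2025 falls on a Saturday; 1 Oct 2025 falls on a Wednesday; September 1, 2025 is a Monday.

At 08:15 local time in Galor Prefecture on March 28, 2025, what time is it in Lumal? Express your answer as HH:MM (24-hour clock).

1 March 2025 is a Saturday, so the first Sunday is March 2 and the fourth is March 23.
1 October 2025 is a Wednesday, so Saturdays fall on 4, 11, 18, 25; the last is October 25.
March 28, 2025 falls between 23 March and 25 October, so daylight saving is in effect and Galor Prefecture is at UTC−04:00.
08:15 Galor Prefecture + 4h = 12:15 UTC.
1 March 2025 is a Saturday, so the first Sunday is March 2 and the second is March 9.
1 September 2025 is a Monday, so Sundays fall on 7, 14, 21, 28; the last is September 28.
At the standard offset (UTC+06:00), 12:15 UTC + 6h = 18:15 Lumal standard time.
Daylight saving runs 9 March – 28 September; the standard-time date in Lumal, March 28, 2025, is inside that window, so Lumal is at UTC+07:00.
12:15 UTC + 7h = 19:15 Lumal.

19:15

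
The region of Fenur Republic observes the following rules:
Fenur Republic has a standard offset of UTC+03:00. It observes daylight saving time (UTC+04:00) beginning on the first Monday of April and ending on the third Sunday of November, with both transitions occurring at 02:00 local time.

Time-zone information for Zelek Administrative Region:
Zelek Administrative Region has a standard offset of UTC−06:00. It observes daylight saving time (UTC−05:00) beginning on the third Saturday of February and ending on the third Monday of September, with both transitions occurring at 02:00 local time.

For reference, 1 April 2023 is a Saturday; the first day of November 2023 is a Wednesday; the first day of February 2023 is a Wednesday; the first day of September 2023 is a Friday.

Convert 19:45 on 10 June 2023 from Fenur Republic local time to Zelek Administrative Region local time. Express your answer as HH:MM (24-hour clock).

1 April 2023 is a Saturday, so the first Monday is April 3.
1 November 2023 is a Wednesday, so the first Sunday is November 5 and the third is November 19.
Daylight saving runs 3 April – 19 November; 10 June 2023 is inside that window, so Fenur Republic is at UTC+04:00.
19:45 Fenur Republic − 4h = 15:45 UTC.
1 February 2023 is a Wednesday, so the first Saturday is February 4 and the third is February 18.
1 September 2023 is a Friday, so the first Monday is September 4 and the third is September 18.
At the standard offset (UTC−06:00), 15:45 UTC − 6h = 09:45 Zelek Administrative Region standard time.
Daylight saving runs 18 February – 18 September; the standard-time date in Zelek Administrative Region, 10 June 2023, is inside that window, so Zelek Administrative Region is at UTC−05:00.
15:45 UTC − 5h = 10:45 Zelek Administrative Region.

10:45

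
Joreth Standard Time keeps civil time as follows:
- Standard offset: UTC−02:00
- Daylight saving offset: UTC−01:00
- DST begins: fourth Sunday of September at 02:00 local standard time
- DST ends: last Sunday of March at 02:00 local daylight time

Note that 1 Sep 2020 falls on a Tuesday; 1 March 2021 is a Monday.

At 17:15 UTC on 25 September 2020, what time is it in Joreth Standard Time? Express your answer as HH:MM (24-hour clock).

15:15

1 September 2020 is a Tuesday, so the first Sunday is September 6 and the fourth is September 27.
1 March 2021 is a Monday, so Sundays fall on 7, 14, 21, 28; the last is March 28.
At the standard offset (UTC−02:00), 17:15 UTC − 2h = 15:15 Joreth Standard Time standard time.
The standard-time date in Joreth Standard Time, 25 September 2020, does not fall between 27 September 2020 and 28 March 2021, so daylight saving is not in effect and Joreth Standard Time is at UTC−02:00.
17:15 UTC − 2h = 15:15 local.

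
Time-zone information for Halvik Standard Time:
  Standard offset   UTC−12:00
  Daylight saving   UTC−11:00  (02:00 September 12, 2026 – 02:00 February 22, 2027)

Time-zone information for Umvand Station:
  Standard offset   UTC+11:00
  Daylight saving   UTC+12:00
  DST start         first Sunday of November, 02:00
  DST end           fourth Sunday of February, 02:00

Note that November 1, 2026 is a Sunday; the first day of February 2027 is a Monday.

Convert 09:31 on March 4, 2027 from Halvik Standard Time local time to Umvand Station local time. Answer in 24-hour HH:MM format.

08:31

March 4, 2027 does not fall between 12 September 2026 and 22 February 2027, so daylight saving is not in effect and Halvik Standard Time is at UTC−12:00.
09:31 Halvik Standard Time + 12h = 21:31 UTC.
1 November 2026 is a Sunday, so the first Sunday is November 1.
1 February 2027 is a Monday, so the first Sunday is February 7 and the fourth is February 28.
At the standard offset (UTC+11:00), 21:31 UTC + 11h = 08:31 Umvand Station standard time (rolling into the next day, 5 March 2027).
Daylight saving runs 1 November 2026 – 28 February 2027; the standard-time date in Umvand Station, March 5, 2027, is outside that window, so Umvand Station is on standard time at UTC+11:00.
21:31 UTC + 11h = 08:31 Umvand Station (rolling into the next day, 5 March 2027).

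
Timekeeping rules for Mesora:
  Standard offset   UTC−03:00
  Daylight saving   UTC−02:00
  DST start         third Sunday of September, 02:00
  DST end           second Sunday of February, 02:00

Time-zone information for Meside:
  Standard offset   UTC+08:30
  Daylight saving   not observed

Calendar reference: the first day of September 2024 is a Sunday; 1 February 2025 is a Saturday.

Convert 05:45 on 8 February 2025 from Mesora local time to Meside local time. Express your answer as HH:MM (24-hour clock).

16:15

1 September 2024 is a Sunday, so the first Sunday is September 1 and the third is September 15.
1 February 2025 is a Saturday, so the first Sunday is February 2 and the second is February 9.
Daylight saving runs 15 September 2024 – 9 February 2025; 8 February 2025 is inside that window, so Mesora is at UTC−02:00.
05:45 Mesora + 2h = 07:45 UTC.
Meside has no daylight saving, so its offset is UTC+08:30 year-round.
07:45 UTC + 8h30m = 16:15 Meside.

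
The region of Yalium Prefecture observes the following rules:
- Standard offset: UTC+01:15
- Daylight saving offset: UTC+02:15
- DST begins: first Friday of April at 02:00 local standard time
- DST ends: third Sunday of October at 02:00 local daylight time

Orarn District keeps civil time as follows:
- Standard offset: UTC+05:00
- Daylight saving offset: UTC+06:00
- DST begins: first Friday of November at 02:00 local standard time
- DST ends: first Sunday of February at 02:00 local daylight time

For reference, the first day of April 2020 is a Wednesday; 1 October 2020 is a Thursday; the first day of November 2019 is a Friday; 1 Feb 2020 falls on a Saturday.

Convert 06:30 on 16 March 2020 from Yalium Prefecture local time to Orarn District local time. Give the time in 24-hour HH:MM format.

10:15

1 April 2020 is a Wednesday, so the first Friday is April 3.
1 October 2020 is a Thursday, so the first Sunday is October 4 and the third is October 18.
16 March 2020 does not fall between 3 April and 18 October, so daylight saving is not in effect and Yalium Prefecture is at UTC+01:15.
06:30 Yalium Prefecture − 1h15m = 05:15 UTC.
1 November 2019 is a Friday, so the first Friday is November 1.
1 February 2020 is a Saturday, so the first Sunday is February 2.
At the standard offset (UTC+05:00), 05:15 UTC + 5h = 10:15 Orarn District standard time.
The standard-time date in Orarn District, 16 March 2020, does not fall between 1 November 2019 and 2 February 2020, so daylight saving is not in effect and Orarn District is at UTC+05:00.
05:15 UTC + 5h = 10:15 Orarn District.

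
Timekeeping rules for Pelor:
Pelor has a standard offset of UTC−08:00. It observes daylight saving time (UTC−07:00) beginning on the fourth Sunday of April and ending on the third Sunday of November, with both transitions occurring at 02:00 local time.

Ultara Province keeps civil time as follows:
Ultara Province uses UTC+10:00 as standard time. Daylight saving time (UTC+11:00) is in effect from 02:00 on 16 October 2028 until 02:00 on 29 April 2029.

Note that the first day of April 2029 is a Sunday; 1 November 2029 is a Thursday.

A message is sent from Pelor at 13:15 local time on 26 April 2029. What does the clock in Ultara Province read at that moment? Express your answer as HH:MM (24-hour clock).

07:15

1 April 2029 is a Sunday, so the first Sunday is April 1 and the fourth is April 22.
1 November 2029 is a Thursday, so the first Sunday is November 4 and the third is November 18.
Daylight saving runs 22 April – 18 November; 26 April 2029 is inside that window, so Pelor is at UTC−07:00.
13:15 Pelor + 7h = 20:15 UTC.
At the standard offset (UTC+10:00), 20:15 UTC + 10h = 06:15 Ultara Province standard time (rolling into the next day, 27 April 2029).
Daylight saving runs 16 October 2028 – 29 April 2029; the standard-time date in Ultara Province, 27 April 2029, is inside that window, so Ultara Province is at UTC+11:00.
20:15 UTC + 11h = 07:15 Ultara Province (rolling into the next day, 27 April 2029).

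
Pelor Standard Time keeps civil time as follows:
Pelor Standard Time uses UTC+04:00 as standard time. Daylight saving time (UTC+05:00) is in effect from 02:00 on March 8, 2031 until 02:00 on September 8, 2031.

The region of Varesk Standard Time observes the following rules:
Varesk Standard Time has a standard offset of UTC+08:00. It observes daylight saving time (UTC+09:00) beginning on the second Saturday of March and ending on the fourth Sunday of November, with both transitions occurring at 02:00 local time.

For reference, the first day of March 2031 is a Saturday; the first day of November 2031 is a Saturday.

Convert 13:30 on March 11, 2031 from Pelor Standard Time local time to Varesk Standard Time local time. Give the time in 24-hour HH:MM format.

17:30

March 11, 2031 lies within the daylight-saving period (8 March – 8 September), so Pelor Standard Time is on daylight time, UTC+05:00.
13:30 Pelor Standard Time − 5h = 08:30 UTC.
1 March 2031 is a Saturday, so the first Saturday is March 1 and the second is March 8.
1 November 2031 is a Saturday, so the first Sunday is November 2 and the fourth is November 23.
At the standard offset (UTC+08:00), 08:30 UTC + 8h = 16:30 Varesk Standard Time standard time.
The standard-time date in Varesk Standard Time, March 11, 2031, lies within the daylight-saving period (8 March – 23 November), so Varesk Standard Time is on daylight time, UTC+09:00.
08:30 UTC + 9h = 17:30 Varesk Standard Time.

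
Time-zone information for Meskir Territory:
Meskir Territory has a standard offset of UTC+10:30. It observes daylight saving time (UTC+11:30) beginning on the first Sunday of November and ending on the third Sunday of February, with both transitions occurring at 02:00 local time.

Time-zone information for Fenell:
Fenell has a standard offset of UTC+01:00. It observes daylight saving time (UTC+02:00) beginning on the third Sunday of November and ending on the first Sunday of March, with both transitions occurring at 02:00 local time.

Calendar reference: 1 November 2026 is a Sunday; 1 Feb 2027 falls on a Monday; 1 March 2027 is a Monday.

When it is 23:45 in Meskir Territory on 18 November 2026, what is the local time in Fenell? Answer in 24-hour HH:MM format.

14:15

1 November 2026 is a Sunday, so the first Sunday is November 1.
1 February 2027 is a Monday, so the first Sunday is February 7 and the third is February 21.
18 November 2026 lies within the daylight-saving period (1 November 2026 – 21 February 2027), so Meskir Territory is on daylight time, UTC+11:30.
23:45 Meskir Territory − 11h30m = 12:15 UTC.
1 November 2026 is a Sunday, so the first Sunday is November 1 and the third is November 15.
1 March 2027 is a Monday, so the first Sunday is March 7.
At the standard offset (UTC+01:00), 12:15 UTC + 1h = 13:15 Fenell standard time.
Daylight saving runs 15 November 2026 – 7 March 2027; the standard-time date in Fenell, 18 November 2026, is inside that window, so Fenell is at UTC+02:00.
12:15 UTC + 2h = 14:15 Fenell.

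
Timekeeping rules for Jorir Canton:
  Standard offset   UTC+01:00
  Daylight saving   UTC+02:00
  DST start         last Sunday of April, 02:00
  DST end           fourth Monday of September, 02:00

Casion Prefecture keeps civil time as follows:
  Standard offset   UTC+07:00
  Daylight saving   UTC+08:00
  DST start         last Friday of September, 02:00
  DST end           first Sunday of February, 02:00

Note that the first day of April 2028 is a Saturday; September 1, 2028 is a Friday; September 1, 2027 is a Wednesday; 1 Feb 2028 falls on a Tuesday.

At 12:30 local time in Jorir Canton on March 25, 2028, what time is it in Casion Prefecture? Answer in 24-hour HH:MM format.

1 April 2028 is a Saturday, so Sundays fall on 2, 9, 16, 23, 30; the last is April 30.
1 September 2028 is a Friday, so the first Monday is September 4 and the fourth is September 25.
Daylight saving runs 30 April – 25 September; March 25, 2028 is outside that window, so Jorir Canton is on standard time at UTC+01:00.
12:30 Jorir Canton − 1h = 11:30 UTC.
1 September 2027 is a Wednesday, so Fridays fall on 3, 10, 17, 24; the last is September 24.
1 February 2028 is a Tuesday, so the first Sunday is February 6.
At the standard offset (UTC+07:00), 11:30 UTC + 7h = 18:30 Casion Prefecture standard time.
The standard-time date in Casion Prefecture, March 25, 2028, does not fall between 24 September 2027 and 6 February 2028, so daylight saving is not in effect and Casion Prefecture is at UTC+07:00.
11:30 UTC + 7h = 18:30 Casion Prefecture.

18:30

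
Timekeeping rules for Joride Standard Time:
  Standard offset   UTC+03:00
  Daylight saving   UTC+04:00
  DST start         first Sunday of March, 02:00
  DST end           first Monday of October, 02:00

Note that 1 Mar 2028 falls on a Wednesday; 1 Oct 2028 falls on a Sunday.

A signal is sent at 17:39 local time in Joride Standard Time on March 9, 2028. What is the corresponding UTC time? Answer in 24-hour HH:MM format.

13:39

1 March 2028 is a Wednesday, so the first Sunday is March 5.
1 October 2028 is a Sunday, so the first Monday is October 2.
March 9, 2028 lies within the daylight-saving period (5 March – 2 October), so Joride Standard Time is on daylight time, UTC+04:00.
17:39 local − 4h = 13:39 UTC.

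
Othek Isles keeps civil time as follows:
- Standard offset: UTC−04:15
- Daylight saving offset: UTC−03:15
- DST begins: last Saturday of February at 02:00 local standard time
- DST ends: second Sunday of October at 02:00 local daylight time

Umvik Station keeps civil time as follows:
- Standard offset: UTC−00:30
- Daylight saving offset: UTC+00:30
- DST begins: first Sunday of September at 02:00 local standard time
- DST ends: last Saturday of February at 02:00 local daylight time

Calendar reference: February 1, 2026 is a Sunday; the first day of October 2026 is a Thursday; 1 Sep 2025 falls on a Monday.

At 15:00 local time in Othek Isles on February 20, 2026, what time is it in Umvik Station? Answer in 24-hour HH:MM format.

19:45

1 February 2026 is a Sunday, so Saturdays fall on 7, 14, 21, 28; the last is February 28.
1 October 2026 is a Thursday, so the first Sunday is October 4 and the second is October 11.
Daylight saving runs 28 February – 11 October; February 20, 2026 is outside that window, so Othek Isles is on standard time at UTC−04:15.
15:00 Othek Isles + 4h15m = 19:15 UTC.
1 September 2025 is a Monday, so the first Sunday is September 7.
1 February 2026 is a Sunday, so Saturdays fall on 7, 14, 21, 28; the last is February 28.
At the standard offset (UTC−00:30), 19:15 UTC − 0h30m = 18:45 Umvik Station standard time.
The standard-time date in Umvik Station, February 20, 2026, falls between 7 September 2025 and 28 February 2026, so daylight saving is in effect and Umvik Station is at UTC+00:30.
19:15 UTC + 0h30m = 19:45 Umvik Station.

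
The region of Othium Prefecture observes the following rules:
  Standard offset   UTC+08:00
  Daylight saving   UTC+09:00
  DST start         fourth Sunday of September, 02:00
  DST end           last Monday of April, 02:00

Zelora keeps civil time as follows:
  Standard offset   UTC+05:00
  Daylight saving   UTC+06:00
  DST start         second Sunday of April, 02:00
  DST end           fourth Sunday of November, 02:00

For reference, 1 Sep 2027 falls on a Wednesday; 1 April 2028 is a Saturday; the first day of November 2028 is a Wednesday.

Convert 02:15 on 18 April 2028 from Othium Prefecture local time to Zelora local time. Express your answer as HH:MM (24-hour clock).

23:15

1 September 2027 is a Wednesday, so the first Sunday is September 5 and the fourth is September 26.
1 April 2028 is a Saturday, so Mondays fall on 3, 10, 17, 24; the last is April 24.
Daylight saving runs 26 September 2027 – 24 April 2028; 18 April 2028 is inside that window, so Othium Prefecture is at UTC+09:00.
02:15 Othium Prefecture − 9h = 17:15 UTC (rolling into the previous day, 17 April 2028).
1 April 2028 is a Saturday, so the first Sunday is April 2 and the second is April 9.
1 November 2028 is a Wednesday, so the first Sunday is November 5 and the fourth is November 26.
At the standard offset (UTC+05:00), 17:15 UTC + 5h = 22:15 Zelora standard time.
The standard-time date in Zelora, 17 April 2028, lies within the daylight-saving period (9 April – 26 November), so Zelora is on daylight time, UTC+06:00.
17:15 UTC + 6h = 23:15 Zelora.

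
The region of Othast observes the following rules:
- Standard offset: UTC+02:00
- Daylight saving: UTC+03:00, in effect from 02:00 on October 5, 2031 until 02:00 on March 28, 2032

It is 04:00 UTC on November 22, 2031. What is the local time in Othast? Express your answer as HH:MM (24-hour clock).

07:00

At the standard offset (UTC+02:00), 04:00 UTC + 2h = 06:00 Othast standard time.
The standard-time date in Othast, November 22, 2031, falls between 5 October 2031 and 28 March 2032, so daylight saving is in effect and Othast is at UTC+03:00.
04:00 UTC + 3h = 07:00 local.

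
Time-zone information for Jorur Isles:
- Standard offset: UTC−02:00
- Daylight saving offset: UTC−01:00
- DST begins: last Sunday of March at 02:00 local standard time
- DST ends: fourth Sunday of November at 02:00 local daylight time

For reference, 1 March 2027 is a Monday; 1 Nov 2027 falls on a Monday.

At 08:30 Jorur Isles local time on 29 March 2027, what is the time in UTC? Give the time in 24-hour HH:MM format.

1 March 2027 is a Monday, so Sundays fall on 7, 14, 21, 28; the last is March 28.
1 November 2027 is a Monday, so the first Sunday is November 7 and the fourth is November 28.
Daylight saving runs 28 March – 28 November; 29 March 2027 is inside that window, so Jorur Isles is at UTC−01:00.
08:30 local + 1h = 09:30 UTC.

09:30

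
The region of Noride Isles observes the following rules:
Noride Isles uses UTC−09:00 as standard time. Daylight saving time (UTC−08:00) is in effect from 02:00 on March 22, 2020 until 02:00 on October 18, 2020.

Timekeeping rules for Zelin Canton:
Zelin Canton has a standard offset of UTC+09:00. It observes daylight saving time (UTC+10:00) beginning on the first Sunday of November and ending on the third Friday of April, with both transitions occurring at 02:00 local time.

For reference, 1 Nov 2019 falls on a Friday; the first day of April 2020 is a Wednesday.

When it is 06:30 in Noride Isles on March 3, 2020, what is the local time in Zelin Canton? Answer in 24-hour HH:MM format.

March 3, 2020 does not fall between 22 March and 18 October, so daylight saving is not in effect and Noride Isles is at UTC−09:00.
06:30 Noride Isles + 9h = 15:30 UTC.
1 November 2019 is a Friday, so the first Sunday is November 3.
1 April 2020 is a Wednesday, so the first Friday is April 3 and the third is April 17.
At the standard offset (UTC+09:00), 15:30 UTC + 9h = 00:30 Zelin Canton standard time (rolling into the next day, 4 March 2020).
Daylight saving runs 3 November 2019 – 17 April 2020; the standard-time date in Zelin Canton, March 4, 2020, is inside that window, so Zelin Canton is at UTC+10:00.
15:30 UTC + 10h = 01:30 Zelin Canton (rolling into the next day, 4 March 2020).

01:30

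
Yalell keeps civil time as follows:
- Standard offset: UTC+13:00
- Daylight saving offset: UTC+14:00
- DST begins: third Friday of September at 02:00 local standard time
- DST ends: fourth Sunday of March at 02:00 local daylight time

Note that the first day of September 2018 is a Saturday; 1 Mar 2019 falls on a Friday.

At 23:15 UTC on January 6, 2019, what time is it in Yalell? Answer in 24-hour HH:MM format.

1 September 2018 is a Saturday, so the first Friday is September 7 and the third is September 21.
1 March 2019 is a Friday, so the first Sunday is March 3 and the fourth is March 24.
At the standard offset (UTC+13:00), 23:15 UTC + 13h = 12:15 Yalell standard time (rolling into the next day, 7 January 2019).
The standard-time date in Yalell, January 7, 2019, falls between 21 September 2018 and 24 March 2019, so daylight saving is in effect and Yalell is at UTC+14:00.
23:15 UTC + 14h = 13:15 local (rolling into the next day, 7 January 2019).

13:15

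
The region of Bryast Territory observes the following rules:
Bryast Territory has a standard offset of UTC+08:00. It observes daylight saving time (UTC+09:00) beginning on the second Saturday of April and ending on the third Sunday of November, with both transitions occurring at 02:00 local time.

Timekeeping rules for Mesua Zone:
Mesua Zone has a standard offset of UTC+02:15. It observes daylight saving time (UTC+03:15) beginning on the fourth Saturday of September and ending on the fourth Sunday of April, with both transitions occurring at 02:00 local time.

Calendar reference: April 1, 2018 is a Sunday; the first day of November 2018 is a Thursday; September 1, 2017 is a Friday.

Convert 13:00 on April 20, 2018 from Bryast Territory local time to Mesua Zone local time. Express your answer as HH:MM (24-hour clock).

1 April 2018 is a Sunday, so the first Saturday is April 7 and the second is April 14.
1 November 2018 is a Thursday, so the first Sunday is November 4 and the third is November 18.
Daylight saving runs 14 April – 18 November; April 20, 2018 is inside that window, so Bryast Territory is at UTC+09:00.
13:00 Bryast Territory − 9h = 04:00 UTC.
1 September 2017 is a Friday, so the first Saturday is September 2 and the fourth is September 23.
1 April 2018 is a Sunday, so the first Sunday is April 1 and the fourth is April 22.
At the standard offset (UTC+02:15), 04:00 UTC + 2h15m = 06:15 Mesua Zone standard time.
The standard-time date in Mesua Zone, April 20, 2018, falls between 23 September 2017 and 22 April 2018, so daylight saving is in effect and Mesua Zone is at UTC+03:15.
04:00 UTC + 3h15m = 07:15 Mesua Zone.

07:15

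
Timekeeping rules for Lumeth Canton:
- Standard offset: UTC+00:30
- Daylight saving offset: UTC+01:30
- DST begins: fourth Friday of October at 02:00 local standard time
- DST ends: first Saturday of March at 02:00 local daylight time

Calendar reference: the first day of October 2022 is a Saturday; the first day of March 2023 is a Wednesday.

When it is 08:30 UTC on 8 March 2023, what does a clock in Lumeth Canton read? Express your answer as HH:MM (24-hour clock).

09:00

1 October 2022 is a Saturday, so the first Friday is October 7 and the fourth is October 28.
1 March 2023 is a Wednesday, so the first Saturday is March 4.
At the standard offset (UTC+00:30), 08:30 UTC + 0h30m = 09:00 Lumeth Canton standard time.
The standard-time date in Lumeth Canton, 8 March 2023, is outside the daylight-saving period (28 October 2022 – 4 March 2023), so Lumeth Canton is on standard time, UTC+00:30.
08:30 UTC + 0h30m = 09:00 local.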